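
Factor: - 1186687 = -523^1*2269^1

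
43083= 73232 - 30149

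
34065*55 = 1873575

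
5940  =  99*60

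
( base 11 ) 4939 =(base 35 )59F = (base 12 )389B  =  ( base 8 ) 14467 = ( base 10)6455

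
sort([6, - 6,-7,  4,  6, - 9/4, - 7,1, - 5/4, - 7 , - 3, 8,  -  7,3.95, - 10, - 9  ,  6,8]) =[ - 10, - 9,-7,  -  7, - 7, - 7,-6, - 3, - 9/4, - 5/4, 1, 3.95, 4, 6, 6, 6 , 8, 8]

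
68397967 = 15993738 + 52404229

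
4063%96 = 31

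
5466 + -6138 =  -672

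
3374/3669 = 3374/3669 = 0.92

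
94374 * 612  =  57756888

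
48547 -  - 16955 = 65502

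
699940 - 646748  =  53192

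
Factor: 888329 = 13^1*23^1*2971^1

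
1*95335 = 95335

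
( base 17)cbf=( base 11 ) 2837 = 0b111001010110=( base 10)3670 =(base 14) 14a2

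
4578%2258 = 62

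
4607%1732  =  1143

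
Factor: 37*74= 2^1 * 37^2 = 2738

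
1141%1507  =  1141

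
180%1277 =180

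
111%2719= 111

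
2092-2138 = - 46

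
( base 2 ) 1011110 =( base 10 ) 94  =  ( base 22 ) 46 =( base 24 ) 3m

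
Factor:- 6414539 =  - 23^1*29^1 * 59^1*163^1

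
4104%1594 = 916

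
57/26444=57/26444  =  0.00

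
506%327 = 179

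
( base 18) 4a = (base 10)82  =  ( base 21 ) 3J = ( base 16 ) 52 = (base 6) 214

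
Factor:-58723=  - 7^1*8389^1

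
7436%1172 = 404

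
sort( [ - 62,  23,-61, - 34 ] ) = [-62, - 61, - 34,23 ]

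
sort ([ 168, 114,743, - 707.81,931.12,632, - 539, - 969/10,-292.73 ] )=[-707.81, - 539,- 292.73,-969/10, 114, 168, 632, 743, 931.12]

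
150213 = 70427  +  79786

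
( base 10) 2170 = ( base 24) 3ia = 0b100001111010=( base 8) 4172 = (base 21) 4j7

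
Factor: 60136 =2^3*7517^1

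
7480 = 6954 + 526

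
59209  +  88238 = 147447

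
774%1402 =774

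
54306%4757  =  1979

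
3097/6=516 + 1/6 = 516.17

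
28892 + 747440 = 776332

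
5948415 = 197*30195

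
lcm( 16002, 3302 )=208026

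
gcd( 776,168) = 8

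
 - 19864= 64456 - 84320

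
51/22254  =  17/7418 = 0.00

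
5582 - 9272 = -3690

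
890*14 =12460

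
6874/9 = 6874/9 = 763.78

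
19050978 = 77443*246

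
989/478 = 2 + 33/478 = 2.07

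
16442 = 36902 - 20460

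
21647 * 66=1428702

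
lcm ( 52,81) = 4212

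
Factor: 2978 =2^1*1489^1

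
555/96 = 185/32=5.78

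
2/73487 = 2/73487=0.00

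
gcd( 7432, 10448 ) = 8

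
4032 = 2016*2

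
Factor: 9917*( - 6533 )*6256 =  - 405312232816 = - 2^4*17^1*23^1*47^2*139^1*211^1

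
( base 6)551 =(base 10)211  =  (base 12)157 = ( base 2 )11010011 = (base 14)111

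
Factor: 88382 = 2^1 * 7^1*59^1*107^1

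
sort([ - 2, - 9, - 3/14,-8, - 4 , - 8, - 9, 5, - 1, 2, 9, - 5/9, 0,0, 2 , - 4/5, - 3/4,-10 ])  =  [ -10, - 9, - 9,-8, - 8, -4, - 2 , - 1, - 4/5, - 3/4, - 5/9, - 3/14, 0,0, 2, 2,5, 9]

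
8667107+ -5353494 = 3313613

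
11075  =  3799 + 7276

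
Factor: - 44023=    - 7^1 * 19^1 * 331^1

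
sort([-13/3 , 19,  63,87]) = [-13/3, 19, 63, 87]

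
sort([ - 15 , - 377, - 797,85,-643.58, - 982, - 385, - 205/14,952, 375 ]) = [ - 982, - 797, - 643.58, - 385, - 377, - 15,-205/14,85,375,952]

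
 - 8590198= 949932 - 9540130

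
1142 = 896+246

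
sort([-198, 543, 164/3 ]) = [-198, 164/3,543]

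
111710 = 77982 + 33728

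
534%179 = 176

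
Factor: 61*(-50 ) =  - 2^1*5^2*61^1 = - 3050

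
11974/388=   30 + 167/194 = 30.86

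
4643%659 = 30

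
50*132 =6600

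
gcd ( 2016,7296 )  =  96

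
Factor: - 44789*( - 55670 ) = 2493403630 = 2^1*5^1*19^1*293^1*44789^1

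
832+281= 1113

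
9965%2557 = 2294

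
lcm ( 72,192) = 576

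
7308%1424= 188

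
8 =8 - 0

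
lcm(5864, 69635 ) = 557080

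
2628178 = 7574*347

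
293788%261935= 31853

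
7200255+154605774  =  161806029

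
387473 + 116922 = 504395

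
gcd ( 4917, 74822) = 11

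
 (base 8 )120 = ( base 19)44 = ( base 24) 38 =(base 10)80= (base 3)2222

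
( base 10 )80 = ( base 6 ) 212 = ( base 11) 73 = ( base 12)68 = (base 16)50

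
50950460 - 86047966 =-35097506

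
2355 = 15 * 157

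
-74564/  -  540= 138+11/135= 138.08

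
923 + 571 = 1494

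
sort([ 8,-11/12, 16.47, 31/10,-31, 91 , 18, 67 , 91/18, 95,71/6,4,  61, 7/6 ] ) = [ - 31,-11/12 , 7/6,31/10, 4 , 91/18, 8,  71/6 , 16.47,18, 61, 67, 91, 95] 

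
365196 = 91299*4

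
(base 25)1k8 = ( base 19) 32c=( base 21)2BK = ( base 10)1133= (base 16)46d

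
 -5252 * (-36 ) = 189072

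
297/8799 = 99/2933  =  0.03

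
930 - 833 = 97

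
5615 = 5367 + 248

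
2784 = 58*48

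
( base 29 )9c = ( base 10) 273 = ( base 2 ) 100010001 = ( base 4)10101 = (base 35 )7S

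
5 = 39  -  34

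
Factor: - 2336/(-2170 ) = 1168/1085 = 2^4*5^(-1) * 7^ ( - 1)*31^(-1 )*73^1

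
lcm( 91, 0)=0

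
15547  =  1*15547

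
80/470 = 8/47 = 0.17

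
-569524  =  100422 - 669946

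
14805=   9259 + 5546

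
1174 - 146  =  1028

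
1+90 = 91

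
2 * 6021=12042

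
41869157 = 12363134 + 29506023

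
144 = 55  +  89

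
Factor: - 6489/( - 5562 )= 2^( - 1 )*3^( - 1)*7^1 = 7/6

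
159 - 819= -660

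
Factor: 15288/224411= 2^3*3^1*7^2*11^(-1)*13^1*23^( - 1 )*887^( - 1 )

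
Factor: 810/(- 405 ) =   -  2 = - 2^1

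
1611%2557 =1611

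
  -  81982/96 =-40991/48 = -  853.98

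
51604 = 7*7372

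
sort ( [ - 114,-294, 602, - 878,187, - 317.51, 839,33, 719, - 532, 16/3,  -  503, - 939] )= [ - 939, - 878, -532, - 503, - 317.51,-294,-114, 16/3, 33,187  ,  602,719,839] 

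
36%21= 15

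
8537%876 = 653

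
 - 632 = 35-667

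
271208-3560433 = -3289225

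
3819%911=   175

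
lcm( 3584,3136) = 25088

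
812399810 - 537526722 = 274873088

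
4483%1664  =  1155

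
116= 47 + 69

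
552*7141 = 3941832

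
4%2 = 0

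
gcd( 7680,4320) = 480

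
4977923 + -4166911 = 811012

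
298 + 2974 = 3272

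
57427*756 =43414812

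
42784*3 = 128352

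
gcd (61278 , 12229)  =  7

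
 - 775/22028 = -775/22028 = -0.04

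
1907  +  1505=3412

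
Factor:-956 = -2^2*239^1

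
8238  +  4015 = 12253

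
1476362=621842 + 854520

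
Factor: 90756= 2^2*3^2*2521^1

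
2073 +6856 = 8929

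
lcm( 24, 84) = 168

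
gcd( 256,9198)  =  2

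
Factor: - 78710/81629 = - 2^1  *5^1*17^1*463^1*81629^( - 1)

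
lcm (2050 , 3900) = 159900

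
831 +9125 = 9956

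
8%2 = 0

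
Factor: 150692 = 2^2*101^1*373^1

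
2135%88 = 23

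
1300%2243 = 1300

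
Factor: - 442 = -2^1 * 13^1*17^1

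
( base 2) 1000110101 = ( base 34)GL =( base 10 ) 565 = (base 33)h4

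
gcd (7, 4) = 1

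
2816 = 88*32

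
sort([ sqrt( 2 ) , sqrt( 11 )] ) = [ sqrt(2 ),sqrt(11)]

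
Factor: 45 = 3^2*5^1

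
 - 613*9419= - 5773847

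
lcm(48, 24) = 48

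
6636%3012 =612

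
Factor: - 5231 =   -  5231^1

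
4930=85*58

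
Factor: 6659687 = 6659687^1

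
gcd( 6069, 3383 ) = 17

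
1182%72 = 30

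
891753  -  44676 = 847077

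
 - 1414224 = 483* (-2928 ) 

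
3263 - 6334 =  - 3071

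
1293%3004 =1293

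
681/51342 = 227/17114 = 0.01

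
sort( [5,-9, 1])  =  [ - 9,1,5]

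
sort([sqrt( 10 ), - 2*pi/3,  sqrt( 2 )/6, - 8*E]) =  [  -  8 * E,-2*pi/3,sqrt( 2 )/6,sqrt( 10) ]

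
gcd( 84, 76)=4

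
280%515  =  280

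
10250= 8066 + 2184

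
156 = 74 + 82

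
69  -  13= 56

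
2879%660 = 239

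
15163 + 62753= 77916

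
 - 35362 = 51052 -86414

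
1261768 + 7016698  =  8278466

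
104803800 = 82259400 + 22544400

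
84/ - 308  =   - 3/11 = - 0.27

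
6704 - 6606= 98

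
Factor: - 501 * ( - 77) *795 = 3^2*5^1*7^1*11^1 * 53^1*167^1 = 30668715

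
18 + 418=436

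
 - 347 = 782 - 1129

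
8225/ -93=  - 8225/93 = - 88.44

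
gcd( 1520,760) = 760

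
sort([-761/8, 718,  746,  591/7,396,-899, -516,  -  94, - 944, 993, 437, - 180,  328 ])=[ - 944,  -  899, - 516, - 180 , - 761/8 , - 94 , 591/7 , 328 , 396, 437,718,  746, 993] 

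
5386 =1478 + 3908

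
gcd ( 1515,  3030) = 1515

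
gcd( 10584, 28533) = 3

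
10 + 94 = 104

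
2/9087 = 2/9087 = 0.00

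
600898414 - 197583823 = 403314591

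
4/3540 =1/885  =  0.00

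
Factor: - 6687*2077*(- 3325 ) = 3^2 * 5^2*7^1*19^1*31^1*67^1*743^1  =  46180589175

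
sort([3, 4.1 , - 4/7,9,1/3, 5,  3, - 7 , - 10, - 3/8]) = [ - 10, - 7, - 4/7, - 3/8, 1/3, 3, 3, 4.1,5, 9 ] 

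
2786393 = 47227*59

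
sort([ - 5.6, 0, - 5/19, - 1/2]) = [ - 5.6, - 1/2, - 5/19, 0]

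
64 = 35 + 29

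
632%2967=632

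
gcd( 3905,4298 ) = 1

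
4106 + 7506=11612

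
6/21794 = 3/10897 = 0.00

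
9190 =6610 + 2580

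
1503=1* 1503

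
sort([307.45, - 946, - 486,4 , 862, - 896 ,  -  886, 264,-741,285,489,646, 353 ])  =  [ -946, - 896, - 886,  -  741, - 486, 4,264,285 , 307.45, 353,  489,646,862 ]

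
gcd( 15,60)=15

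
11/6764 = 11/6764 = 0.00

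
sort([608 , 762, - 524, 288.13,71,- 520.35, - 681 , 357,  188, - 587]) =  [ - 681, - 587,- 524, - 520.35,  71 , 188, 288.13, 357,608,762] 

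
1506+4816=6322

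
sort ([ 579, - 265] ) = [ - 265, 579]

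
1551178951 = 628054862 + 923124089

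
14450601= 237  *60973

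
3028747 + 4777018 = 7805765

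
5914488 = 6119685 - 205197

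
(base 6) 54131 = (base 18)14f1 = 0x1CE7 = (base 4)1303213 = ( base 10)7399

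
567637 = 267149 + 300488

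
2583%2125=458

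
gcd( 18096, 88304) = 16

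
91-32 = 59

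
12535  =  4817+7718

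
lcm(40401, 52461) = 3514887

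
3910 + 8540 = 12450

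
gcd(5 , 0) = 5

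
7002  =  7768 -766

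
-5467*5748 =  - 31424316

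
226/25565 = 226/25565 = 0.01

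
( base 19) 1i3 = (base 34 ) kq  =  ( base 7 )2026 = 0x2C2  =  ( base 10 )706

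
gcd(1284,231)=3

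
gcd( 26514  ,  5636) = 2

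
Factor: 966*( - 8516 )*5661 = - 2^3*3^3*7^1*17^1*23^1*37^1*2129^1 = - 46569967416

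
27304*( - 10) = -273040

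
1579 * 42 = 66318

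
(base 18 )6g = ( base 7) 235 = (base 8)174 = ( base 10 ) 124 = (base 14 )8C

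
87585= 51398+36187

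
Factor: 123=3^1 * 41^1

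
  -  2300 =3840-6140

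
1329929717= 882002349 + 447927368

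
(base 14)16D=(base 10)293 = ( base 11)247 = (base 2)100100101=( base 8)445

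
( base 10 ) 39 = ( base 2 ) 100111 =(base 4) 213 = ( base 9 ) 43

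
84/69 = 28/23 = 1.22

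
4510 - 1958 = 2552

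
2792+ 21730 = 24522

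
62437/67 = 62437/67 = 931.90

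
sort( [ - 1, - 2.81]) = [-2.81, - 1 ] 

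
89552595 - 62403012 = 27149583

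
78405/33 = 26135/11 = 2375.91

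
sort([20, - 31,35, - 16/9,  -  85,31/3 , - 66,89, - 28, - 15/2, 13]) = [ - 85,-66 , - 31,- 28, -15/2,-16/9,31/3,13,20,35,89 ] 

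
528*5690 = 3004320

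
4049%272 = 241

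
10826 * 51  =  552126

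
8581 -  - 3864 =12445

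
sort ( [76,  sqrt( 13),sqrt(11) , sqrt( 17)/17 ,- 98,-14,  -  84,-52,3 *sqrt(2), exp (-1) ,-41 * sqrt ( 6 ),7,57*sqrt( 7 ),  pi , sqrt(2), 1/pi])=[-41*sqrt( 6 ),-98 , - 84, - 52 ,-14, sqrt( 17 ) /17, 1/pi , exp( - 1 ), sqrt(2 ),pi, sqrt( 11), sqrt( 13) , 3 * sqrt(2), 7 , 76, 57 * sqrt(7 ) ] 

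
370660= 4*92665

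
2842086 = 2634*1079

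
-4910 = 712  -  5622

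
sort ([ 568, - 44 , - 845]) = [-845,  -  44,568] 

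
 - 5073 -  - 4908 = - 165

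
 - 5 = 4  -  9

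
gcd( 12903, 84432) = 3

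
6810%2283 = 2244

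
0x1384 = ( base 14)1b6c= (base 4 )1032010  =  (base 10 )4996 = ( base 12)2a84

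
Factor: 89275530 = 2^1 * 3^1*5^1*79^1*139^1*271^1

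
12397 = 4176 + 8221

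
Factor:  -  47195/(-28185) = 3^ ( - 1)*1879^( - 1)*9439^1 = 9439/5637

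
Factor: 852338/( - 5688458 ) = - 426169/2844229 = -229^1*1861^1*2844229^(  -  1) 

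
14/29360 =7/14680=0.00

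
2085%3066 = 2085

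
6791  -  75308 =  - 68517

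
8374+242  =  8616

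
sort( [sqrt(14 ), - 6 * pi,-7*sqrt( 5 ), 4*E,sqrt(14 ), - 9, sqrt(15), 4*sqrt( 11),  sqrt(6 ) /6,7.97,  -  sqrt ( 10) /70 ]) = [  -  6 * pi,-7 * sqrt (5 ), - 9, - sqrt (10 )/70,sqrt( 6) /6, sqrt( 14),sqrt(14 ), sqrt(15),7.97, 4*E, 4*sqrt( 11 )] 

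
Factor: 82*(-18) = - 1476= - 2^2*3^2*41^1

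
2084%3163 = 2084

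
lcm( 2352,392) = 2352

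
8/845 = 8/845 = 0.01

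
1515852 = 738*2054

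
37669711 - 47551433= - 9881722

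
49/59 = 49/59 = 0.83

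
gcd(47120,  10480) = 80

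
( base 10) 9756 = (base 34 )8ew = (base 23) ia4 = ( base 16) 261C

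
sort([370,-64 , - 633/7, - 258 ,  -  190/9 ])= [ - 258, - 633/7,-64, - 190/9,370 ]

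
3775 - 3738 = 37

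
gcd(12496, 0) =12496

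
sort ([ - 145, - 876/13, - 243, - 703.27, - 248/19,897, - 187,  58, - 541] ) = [ - 703.27 , -541, - 243, - 187, - 145, - 876/13, - 248/19,58, 897 ] 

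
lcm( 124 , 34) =2108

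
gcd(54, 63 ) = 9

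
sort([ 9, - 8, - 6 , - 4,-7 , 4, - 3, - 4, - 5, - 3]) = [- 8, - 7,-6, - 5, - 4, - 4, -3, - 3,4,9]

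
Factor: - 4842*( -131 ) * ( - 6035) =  - 3828012570= - 2^1*3^2*5^1 * 17^1*  71^1*131^1*269^1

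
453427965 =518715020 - 65287055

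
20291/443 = 20291/443=45.80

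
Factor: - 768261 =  - 3^1*13^1*19699^1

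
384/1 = 384 = 384.00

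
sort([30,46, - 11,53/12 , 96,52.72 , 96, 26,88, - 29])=[ - 29, - 11,53/12, 26,30,46,52.72, 88,  96, 96 ] 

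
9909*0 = 0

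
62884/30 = 31442/15 = 2096.13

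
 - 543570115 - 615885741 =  -1159455856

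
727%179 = 11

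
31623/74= 31623/74 = 427.34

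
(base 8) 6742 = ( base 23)6gc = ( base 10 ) 3554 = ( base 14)141C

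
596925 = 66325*9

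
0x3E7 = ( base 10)999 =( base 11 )829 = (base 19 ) 2eb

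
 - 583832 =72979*( - 8 ) 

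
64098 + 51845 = 115943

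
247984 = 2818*88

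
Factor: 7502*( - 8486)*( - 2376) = 2^5 * 3^3*11^3*31^1*4243^1 = 151260845472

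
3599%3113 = 486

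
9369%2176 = 665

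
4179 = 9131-4952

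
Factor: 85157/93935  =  5^ ( - 1)*31^1*41^1*67^1 * 18787^( - 1) 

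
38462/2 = 19231 = 19231.00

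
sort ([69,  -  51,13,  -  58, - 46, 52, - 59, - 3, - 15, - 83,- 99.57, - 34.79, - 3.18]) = [  -  99.57, - 83, - 59, - 58, - 51, - 46,- 34.79, - 15,-3.18, - 3, 13, 52, 69]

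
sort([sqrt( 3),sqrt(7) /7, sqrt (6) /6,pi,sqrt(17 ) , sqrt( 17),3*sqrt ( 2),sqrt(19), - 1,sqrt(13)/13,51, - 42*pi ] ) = [-42*pi, - 1,  sqrt( 13 )/13, sqrt( 7)/7,sqrt (6 ) /6,sqrt(3),pi,sqrt(17),sqrt(17), 3*sqrt ( 2),sqrt(19 ), 51 ]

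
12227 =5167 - -7060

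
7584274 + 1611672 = 9195946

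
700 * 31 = 21700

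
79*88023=6953817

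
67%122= 67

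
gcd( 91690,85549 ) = 1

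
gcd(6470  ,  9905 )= 5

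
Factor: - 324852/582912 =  - 2^( - 6)*3^( -1)*107^1 = - 107/192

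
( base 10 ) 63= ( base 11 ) 58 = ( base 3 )2100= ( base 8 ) 77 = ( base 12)53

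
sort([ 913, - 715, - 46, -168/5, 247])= [ - 715, - 46, - 168/5,247,  913 ]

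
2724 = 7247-4523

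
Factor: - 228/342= - 2^1*3^( - 1 ) = - 2/3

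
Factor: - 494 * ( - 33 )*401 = 2^1*3^1*11^1*13^1*19^1 *401^1 = 6537102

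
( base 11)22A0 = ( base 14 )1154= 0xBC6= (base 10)3014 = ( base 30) 3ae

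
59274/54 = 3293/3  =  1097.67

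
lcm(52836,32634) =1109556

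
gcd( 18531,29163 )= 3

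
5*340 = 1700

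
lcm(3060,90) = 3060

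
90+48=138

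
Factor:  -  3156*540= - 2^4 * 3^4*5^1*263^1 = - 1704240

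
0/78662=0= 0.00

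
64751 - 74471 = - 9720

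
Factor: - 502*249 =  - 2^1*3^1 *83^1*251^1 = -124998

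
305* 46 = 14030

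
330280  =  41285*8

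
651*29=18879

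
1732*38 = 65816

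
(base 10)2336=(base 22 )4i4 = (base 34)20o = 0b100100100000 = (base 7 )6545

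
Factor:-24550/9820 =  - 5/2 = - 2^ ( - 1)*5^1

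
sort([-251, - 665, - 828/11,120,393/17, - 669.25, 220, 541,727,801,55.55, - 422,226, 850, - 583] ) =[ - 669.25, - 665,- 583,-422,  -  251, - 828/11,393/17,55.55,  120, 220, 226, 541,727,801,850 ]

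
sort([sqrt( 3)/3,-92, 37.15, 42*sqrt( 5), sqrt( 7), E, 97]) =[ - 92,sqrt( 3)/3, sqrt( 7), E,37.15, 42 * sqrt( 5), 97 ]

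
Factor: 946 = 2^1 * 11^1*43^1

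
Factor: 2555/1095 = 3^(-1)*7^1 = 7/3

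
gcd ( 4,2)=2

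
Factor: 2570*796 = 2^3*5^1 * 199^1*257^1 = 2045720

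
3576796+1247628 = 4824424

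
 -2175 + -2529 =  - 4704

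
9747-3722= 6025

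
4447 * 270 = 1200690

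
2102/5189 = 2102/5189 = 0.41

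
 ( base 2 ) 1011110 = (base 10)94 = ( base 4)1132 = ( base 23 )42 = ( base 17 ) 59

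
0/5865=0 = 0.00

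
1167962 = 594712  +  573250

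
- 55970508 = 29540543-85511051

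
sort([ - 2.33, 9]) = [-2.33, 9]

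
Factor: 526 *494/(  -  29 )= -2^2 * 13^1* 19^1*29^(- 1)*263^1 = - 259844/29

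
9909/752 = 13 + 133/752 = 13.18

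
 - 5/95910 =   -  1/19182 = - 0.00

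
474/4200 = 79/700 = 0.11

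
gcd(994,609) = 7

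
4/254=2/127=0.02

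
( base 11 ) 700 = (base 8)1517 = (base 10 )847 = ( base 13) 502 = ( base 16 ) 34F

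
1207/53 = 22 + 41/53 = 22.77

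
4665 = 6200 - 1535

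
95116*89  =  8465324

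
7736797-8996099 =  - 1259302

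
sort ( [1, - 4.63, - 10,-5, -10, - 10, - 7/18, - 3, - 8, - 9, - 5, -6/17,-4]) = [ - 10, - 10, - 10, -9, - 8,-5,-5, - 4.63,-4, -3,-7/18,-6/17, 1]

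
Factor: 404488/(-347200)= - 233/200 = -2^(-3 )*5^(-2 )*233^1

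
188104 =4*47026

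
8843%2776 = 515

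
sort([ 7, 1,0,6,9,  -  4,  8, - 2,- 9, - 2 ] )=[-9, - 4,  -  2, -2,0, 1,6, 7,8,9] 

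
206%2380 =206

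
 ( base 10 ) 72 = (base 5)242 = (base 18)40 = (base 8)110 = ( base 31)2A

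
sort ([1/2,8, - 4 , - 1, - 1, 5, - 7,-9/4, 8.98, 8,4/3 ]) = [ - 7,-4, - 9/4,  -  1,-1, 1/2,4/3, 5,8,8, 8.98 ] 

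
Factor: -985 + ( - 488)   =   - 3^1 *491^1 = - 1473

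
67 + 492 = 559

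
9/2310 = 3/770 = 0.00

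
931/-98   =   - 19/2=- 9.50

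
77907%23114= 8565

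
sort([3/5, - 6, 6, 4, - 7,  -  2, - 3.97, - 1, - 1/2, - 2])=[-7, - 6, - 3.97, - 2, - 2, - 1, - 1/2,3/5,  4, 6 ]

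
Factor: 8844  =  2^2*3^1*11^1 *67^1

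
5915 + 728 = 6643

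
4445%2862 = 1583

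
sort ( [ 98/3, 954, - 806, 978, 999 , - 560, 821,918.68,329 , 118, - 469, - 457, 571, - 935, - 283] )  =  [ - 935,- 806,- 560, -469, - 457,-283, 98/3, 118,  329,571 , 821,918.68,954,  978, 999] 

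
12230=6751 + 5479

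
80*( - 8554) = -684320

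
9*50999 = 458991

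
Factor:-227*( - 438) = 2^1*3^1 *73^1*227^1= 99426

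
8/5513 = 8/5513 = 0.00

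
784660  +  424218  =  1208878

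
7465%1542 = 1297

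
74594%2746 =452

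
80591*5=402955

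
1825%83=82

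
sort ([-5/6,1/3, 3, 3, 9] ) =[ - 5/6, 1/3, 3, 3, 9 ] 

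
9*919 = 8271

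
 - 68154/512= - 34077/256= - 133.11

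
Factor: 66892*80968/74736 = 2^1 * 3^ ( - 3 )*7^1 * 29^1*173^( - 1)*349^1*2389^1 = 338506966/4671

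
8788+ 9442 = 18230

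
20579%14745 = 5834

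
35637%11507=1116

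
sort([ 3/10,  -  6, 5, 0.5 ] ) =[  -  6, 3/10, 0.5,  5 ]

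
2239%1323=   916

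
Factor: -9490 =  - 2^1*5^1 *13^1*73^1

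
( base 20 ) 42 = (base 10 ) 82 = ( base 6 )214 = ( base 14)5C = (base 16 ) 52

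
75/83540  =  15/16708 = 0.00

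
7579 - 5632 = 1947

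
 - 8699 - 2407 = -11106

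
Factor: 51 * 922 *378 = 17774316 = 2^2*3^4 *7^1* 17^1 * 461^1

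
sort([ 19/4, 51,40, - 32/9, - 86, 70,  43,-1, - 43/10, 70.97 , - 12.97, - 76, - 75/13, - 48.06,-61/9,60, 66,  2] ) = [-86, - 76,-48.06 ,-12.97, - 61/9, - 75/13, - 43/10,-32/9, - 1, 2,19/4,  40,  43, 51,  60,66, 70,  70.97 ]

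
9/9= 1 = 1.00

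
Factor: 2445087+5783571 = 8228658 = 2^1*3^1*733^1*1871^1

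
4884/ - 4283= - 4884/4283  =  - 1.14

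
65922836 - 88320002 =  - 22397166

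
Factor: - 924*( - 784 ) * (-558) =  - 2^7 *3^3 *7^3 *11^1*31^1 = - 404224128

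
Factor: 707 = 7^1*101^1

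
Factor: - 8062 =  - 2^1* 29^1*139^1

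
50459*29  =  1463311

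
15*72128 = 1081920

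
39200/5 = 7840 = 7840.00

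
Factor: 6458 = 2^1*3229^1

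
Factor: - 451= - 11^1*41^1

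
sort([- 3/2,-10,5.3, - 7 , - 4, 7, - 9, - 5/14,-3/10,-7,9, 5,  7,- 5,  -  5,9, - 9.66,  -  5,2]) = [ -10,-9.66, - 9,- 7,-7,-5,-5, - 5, - 4 , - 3/2,-5/14,  -  3/10, 2, 5, 5.3, 7, 7,  9, 9] 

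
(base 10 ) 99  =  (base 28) 3f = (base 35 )2T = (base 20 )4J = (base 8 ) 143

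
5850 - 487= 5363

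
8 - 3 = 5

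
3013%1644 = 1369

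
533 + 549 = 1082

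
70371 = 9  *7819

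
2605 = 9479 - 6874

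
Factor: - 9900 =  - 2^2*3^2*5^2*11^1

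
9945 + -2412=7533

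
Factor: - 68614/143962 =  - 7^( - 1) * 13^1 * 29^1*113^( - 1) = - 377/791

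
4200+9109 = 13309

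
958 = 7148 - 6190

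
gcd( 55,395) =5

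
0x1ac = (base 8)654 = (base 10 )428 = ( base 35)C8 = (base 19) 13A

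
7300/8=1825/2 = 912.50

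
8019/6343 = 1 + 1676/6343=1.26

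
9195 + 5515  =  14710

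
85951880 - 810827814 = -724875934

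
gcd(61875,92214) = 9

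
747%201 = 144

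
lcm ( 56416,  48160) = 1974560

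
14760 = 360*41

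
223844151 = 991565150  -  767720999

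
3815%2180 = 1635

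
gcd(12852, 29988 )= 4284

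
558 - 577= - 19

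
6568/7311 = 6568/7311= 0.90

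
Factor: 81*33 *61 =3^5 * 11^1*61^1  =  163053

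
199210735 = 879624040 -680413305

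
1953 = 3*651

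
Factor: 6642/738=3^2 = 9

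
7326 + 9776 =17102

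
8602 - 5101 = 3501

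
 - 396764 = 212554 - 609318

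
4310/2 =2155 = 2155.00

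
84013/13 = 6462 +7/13 = 6462.54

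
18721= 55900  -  37179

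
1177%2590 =1177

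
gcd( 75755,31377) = 1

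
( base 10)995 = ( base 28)17F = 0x3e3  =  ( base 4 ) 33203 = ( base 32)v3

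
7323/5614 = 1 + 1709/5614 = 1.30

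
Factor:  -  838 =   -  2^1*419^1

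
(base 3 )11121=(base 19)6A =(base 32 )3s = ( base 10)124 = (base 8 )174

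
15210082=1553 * 9794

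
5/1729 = 5/1729 = 0.00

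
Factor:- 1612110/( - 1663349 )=2^1*3^1*5^1 * 17^1*29^1 * 109^1 * 1663349^( - 1)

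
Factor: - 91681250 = -2^1 * 5^5  *14669^1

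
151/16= 151/16 = 9.44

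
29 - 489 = -460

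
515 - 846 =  - 331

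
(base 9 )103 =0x54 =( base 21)40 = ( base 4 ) 1110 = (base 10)84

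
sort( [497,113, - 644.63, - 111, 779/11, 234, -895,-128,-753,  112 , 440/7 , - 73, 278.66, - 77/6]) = [ - 895, - 753, - 644.63,-128, - 111, - 73, - 77/6,440/7,779/11, 112,113,234, 278.66,497]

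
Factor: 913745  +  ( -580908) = 332837^1 = 332837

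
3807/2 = 1903  +  1/2 = 1903.50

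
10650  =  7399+3251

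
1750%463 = 361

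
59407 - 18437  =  40970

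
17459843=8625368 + 8834475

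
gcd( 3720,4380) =60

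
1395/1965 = 93/131  =  0.71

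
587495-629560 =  - 42065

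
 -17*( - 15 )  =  255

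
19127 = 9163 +9964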